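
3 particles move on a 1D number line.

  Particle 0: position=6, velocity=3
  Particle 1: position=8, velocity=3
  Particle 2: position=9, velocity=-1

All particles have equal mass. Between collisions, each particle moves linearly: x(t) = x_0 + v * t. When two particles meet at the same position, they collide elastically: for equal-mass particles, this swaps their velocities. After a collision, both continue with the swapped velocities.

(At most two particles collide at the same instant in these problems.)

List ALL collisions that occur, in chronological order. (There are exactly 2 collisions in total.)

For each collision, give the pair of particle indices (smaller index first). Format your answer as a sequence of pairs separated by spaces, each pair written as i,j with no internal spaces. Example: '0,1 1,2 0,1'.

Collision at t=1/4: particles 1 and 2 swap velocities; positions: p0=27/4 p1=35/4 p2=35/4; velocities now: v0=3 v1=-1 v2=3
Collision at t=3/4: particles 0 and 1 swap velocities; positions: p0=33/4 p1=33/4 p2=41/4; velocities now: v0=-1 v1=3 v2=3

Answer: 1,2 0,1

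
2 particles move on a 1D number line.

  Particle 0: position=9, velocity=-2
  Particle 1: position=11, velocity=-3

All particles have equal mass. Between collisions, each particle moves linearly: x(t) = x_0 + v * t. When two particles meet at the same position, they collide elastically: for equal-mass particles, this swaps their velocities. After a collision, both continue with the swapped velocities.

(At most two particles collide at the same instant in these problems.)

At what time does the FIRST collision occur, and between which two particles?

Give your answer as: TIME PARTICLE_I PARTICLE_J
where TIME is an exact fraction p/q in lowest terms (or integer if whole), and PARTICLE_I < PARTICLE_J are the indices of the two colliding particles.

Pair (0,1): pos 9,11 vel -2,-3 -> gap=2, closing at 1/unit, collide at t=2
Earliest collision: t=2 between 0 and 1

Answer: 2 0 1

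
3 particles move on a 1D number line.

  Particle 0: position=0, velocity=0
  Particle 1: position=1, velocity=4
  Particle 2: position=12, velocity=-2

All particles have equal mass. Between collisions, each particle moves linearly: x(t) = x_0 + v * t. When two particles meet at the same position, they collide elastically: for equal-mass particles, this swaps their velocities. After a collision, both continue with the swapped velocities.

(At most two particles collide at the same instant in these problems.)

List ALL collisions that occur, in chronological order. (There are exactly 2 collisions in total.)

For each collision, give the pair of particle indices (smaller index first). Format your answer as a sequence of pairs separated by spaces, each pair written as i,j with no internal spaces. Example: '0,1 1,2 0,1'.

Collision at t=11/6: particles 1 and 2 swap velocities; positions: p0=0 p1=25/3 p2=25/3; velocities now: v0=0 v1=-2 v2=4
Collision at t=6: particles 0 and 1 swap velocities; positions: p0=0 p1=0 p2=25; velocities now: v0=-2 v1=0 v2=4

Answer: 1,2 0,1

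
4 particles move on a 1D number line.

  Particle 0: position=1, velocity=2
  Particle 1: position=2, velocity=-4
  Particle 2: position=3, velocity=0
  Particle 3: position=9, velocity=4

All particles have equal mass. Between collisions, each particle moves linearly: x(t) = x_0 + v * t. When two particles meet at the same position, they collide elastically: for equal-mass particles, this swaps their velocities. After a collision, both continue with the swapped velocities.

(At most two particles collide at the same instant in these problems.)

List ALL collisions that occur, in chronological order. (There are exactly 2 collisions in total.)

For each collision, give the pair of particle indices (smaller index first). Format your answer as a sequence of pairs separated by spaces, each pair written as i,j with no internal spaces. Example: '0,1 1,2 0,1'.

Answer: 0,1 1,2

Derivation:
Collision at t=1/6: particles 0 and 1 swap velocities; positions: p0=4/3 p1=4/3 p2=3 p3=29/3; velocities now: v0=-4 v1=2 v2=0 v3=4
Collision at t=1: particles 1 and 2 swap velocities; positions: p0=-2 p1=3 p2=3 p3=13; velocities now: v0=-4 v1=0 v2=2 v3=4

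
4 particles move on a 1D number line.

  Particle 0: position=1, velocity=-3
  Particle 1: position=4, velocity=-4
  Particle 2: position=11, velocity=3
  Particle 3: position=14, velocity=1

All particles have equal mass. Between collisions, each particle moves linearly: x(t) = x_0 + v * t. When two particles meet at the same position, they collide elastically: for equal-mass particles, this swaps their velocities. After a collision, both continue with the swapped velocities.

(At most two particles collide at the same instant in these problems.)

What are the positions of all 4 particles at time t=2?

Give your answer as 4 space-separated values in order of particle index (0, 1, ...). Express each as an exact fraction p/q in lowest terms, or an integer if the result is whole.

Answer: -5 -4 16 17

Derivation:
Collision at t=3/2: particles 2 and 3 swap velocities; positions: p0=-7/2 p1=-2 p2=31/2 p3=31/2; velocities now: v0=-3 v1=-4 v2=1 v3=3
Advance to t=2 (no further collisions before then); velocities: v0=-3 v1=-4 v2=1 v3=3; positions = -5 -4 16 17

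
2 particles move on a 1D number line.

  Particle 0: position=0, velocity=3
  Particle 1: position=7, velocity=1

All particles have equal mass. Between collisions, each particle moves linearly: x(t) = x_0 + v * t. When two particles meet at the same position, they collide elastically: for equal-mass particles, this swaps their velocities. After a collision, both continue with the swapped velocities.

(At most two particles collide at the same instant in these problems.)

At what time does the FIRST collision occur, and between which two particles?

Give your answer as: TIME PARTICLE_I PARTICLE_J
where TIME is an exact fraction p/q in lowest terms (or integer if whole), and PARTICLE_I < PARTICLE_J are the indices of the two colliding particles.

Answer: 7/2 0 1

Derivation:
Pair (0,1): pos 0,7 vel 3,1 -> gap=7, closing at 2/unit, collide at t=7/2
Earliest collision: t=7/2 between 0 and 1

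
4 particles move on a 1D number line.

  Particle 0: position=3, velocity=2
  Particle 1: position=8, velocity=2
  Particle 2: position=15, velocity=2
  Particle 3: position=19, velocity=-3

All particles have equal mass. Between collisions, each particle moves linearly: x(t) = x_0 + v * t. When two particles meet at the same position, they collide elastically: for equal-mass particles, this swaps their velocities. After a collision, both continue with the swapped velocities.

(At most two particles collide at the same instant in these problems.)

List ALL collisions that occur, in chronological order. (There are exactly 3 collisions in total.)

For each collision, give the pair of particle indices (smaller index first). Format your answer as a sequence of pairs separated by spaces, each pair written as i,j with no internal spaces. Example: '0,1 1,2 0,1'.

Answer: 2,3 1,2 0,1

Derivation:
Collision at t=4/5: particles 2 and 3 swap velocities; positions: p0=23/5 p1=48/5 p2=83/5 p3=83/5; velocities now: v0=2 v1=2 v2=-3 v3=2
Collision at t=11/5: particles 1 and 2 swap velocities; positions: p0=37/5 p1=62/5 p2=62/5 p3=97/5; velocities now: v0=2 v1=-3 v2=2 v3=2
Collision at t=16/5: particles 0 and 1 swap velocities; positions: p0=47/5 p1=47/5 p2=72/5 p3=107/5; velocities now: v0=-3 v1=2 v2=2 v3=2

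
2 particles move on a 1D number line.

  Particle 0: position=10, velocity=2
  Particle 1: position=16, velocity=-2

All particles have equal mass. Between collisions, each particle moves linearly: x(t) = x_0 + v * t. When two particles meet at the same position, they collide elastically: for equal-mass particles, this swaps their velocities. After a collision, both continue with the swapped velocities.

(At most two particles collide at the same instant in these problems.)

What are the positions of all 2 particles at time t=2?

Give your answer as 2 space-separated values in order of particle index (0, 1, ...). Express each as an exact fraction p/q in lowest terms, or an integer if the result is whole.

Collision at t=3/2: particles 0 and 1 swap velocities; positions: p0=13 p1=13; velocities now: v0=-2 v1=2
Advance to t=2 (no further collisions before then); velocities: v0=-2 v1=2; positions = 12 14

Answer: 12 14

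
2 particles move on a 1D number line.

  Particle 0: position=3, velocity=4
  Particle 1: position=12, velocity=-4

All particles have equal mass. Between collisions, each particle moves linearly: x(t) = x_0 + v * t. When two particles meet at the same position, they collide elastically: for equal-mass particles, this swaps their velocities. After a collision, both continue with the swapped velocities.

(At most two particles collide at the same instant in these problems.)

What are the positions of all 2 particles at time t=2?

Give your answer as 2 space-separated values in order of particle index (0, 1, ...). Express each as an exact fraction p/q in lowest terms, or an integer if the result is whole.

Answer: 4 11

Derivation:
Collision at t=9/8: particles 0 and 1 swap velocities; positions: p0=15/2 p1=15/2; velocities now: v0=-4 v1=4
Advance to t=2 (no further collisions before then); velocities: v0=-4 v1=4; positions = 4 11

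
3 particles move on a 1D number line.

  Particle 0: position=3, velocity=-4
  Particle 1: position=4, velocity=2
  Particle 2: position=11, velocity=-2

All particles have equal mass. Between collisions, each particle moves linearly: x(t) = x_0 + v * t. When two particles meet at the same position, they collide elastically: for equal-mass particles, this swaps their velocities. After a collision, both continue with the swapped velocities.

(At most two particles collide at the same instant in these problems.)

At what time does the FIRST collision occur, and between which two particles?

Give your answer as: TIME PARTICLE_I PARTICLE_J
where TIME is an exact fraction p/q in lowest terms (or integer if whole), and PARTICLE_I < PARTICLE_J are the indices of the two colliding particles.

Pair (0,1): pos 3,4 vel -4,2 -> not approaching (rel speed -6 <= 0)
Pair (1,2): pos 4,11 vel 2,-2 -> gap=7, closing at 4/unit, collide at t=7/4
Earliest collision: t=7/4 between 1 and 2

Answer: 7/4 1 2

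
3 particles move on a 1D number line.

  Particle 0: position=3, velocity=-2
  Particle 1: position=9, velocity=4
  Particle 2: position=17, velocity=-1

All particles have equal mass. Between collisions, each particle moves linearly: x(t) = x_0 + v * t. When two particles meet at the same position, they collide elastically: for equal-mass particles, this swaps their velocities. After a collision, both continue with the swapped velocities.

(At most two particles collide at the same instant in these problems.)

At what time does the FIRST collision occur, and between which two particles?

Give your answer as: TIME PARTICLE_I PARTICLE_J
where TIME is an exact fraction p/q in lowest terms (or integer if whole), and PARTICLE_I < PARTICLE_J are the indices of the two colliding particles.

Answer: 8/5 1 2

Derivation:
Pair (0,1): pos 3,9 vel -2,4 -> not approaching (rel speed -6 <= 0)
Pair (1,2): pos 9,17 vel 4,-1 -> gap=8, closing at 5/unit, collide at t=8/5
Earliest collision: t=8/5 between 1 and 2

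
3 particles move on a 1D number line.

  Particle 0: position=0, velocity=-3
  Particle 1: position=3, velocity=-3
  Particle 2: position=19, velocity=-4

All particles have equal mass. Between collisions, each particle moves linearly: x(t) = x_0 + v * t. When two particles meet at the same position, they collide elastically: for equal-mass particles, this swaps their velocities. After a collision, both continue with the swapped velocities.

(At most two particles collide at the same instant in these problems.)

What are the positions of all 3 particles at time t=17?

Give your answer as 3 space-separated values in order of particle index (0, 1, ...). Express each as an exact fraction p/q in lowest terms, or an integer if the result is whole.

Answer: -51 -49 -48

Derivation:
Collision at t=16: particles 1 and 2 swap velocities; positions: p0=-48 p1=-45 p2=-45; velocities now: v0=-3 v1=-4 v2=-3
Advance to t=17 (no further collisions before then); velocities: v0=-3 v1=-4 v2=-3; positions = -51 -49 -48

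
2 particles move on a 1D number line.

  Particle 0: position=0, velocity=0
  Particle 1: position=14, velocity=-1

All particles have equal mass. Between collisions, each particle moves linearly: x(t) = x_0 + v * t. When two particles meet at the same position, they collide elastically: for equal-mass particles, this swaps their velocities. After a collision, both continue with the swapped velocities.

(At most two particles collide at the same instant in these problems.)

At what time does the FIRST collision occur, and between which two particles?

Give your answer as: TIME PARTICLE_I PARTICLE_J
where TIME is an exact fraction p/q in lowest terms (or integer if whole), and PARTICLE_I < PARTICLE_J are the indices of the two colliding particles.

Pair (0,1): pos 0,14 vel 0,-1 -> gap=14, closing at 1/unit, collide at t=14
Earliest collision: t=14 between 0 and 1

Answer: 14 0 1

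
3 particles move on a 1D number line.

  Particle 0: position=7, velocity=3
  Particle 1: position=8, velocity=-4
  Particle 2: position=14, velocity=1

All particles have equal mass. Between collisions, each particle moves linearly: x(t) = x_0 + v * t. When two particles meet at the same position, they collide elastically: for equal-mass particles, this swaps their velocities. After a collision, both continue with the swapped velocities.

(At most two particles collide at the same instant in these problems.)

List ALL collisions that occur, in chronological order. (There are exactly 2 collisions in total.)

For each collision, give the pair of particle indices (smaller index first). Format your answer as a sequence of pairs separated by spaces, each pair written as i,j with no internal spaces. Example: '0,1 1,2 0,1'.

Answer: 0,1 1,2

Derivation:
Collision at t=1/7: particles 0 and 1 swap velocities; positions: p0=52/7 p1=52/7 p2=99/7; velocities now: v0=-4 v1=3 v2=1
Collision at t=7/2: particles 1 and 2 swap velocities; positions: p0=-6 p1=35/2 p2=35/2; velocities now: v0=-4 v1=1 v2=3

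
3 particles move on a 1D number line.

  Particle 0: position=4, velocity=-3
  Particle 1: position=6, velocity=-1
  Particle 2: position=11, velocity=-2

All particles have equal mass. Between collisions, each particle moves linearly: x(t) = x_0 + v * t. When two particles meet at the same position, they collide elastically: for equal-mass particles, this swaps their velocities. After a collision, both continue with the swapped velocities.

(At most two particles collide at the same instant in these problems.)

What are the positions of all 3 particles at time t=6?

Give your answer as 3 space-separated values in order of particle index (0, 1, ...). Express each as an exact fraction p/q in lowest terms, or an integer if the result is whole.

Answer: -14 -1 0

Derivation:
Collision at t=5: particles 1 and 2 swap velocities; positions: p0=-11 p1=1 p2=1; velocities now: v0=-3 v1=-2 v2=-1
Advance to t=6 (no further collisions before then); velocities: v0=-3 v1=-2 v2=-1; positions = -14 -1 0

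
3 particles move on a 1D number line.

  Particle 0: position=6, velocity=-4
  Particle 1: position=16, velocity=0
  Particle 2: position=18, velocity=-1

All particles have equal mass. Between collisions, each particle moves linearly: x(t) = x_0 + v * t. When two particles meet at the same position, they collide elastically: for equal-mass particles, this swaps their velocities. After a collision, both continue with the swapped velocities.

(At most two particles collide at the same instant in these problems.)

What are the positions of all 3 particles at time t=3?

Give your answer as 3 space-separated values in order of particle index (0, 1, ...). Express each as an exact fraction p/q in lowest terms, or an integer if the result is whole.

Collision at t=2: particles 1 and 2 swap velocities; positions: p0=-2 p1=16 p2=16; velocities now: v0=-4 v1=-1 v2=0
Advance to t=3 (no further collisions before then); velocities: v0=-4 v1=-1 v2=0; positions = -6 15 16

Answer: -6 15 16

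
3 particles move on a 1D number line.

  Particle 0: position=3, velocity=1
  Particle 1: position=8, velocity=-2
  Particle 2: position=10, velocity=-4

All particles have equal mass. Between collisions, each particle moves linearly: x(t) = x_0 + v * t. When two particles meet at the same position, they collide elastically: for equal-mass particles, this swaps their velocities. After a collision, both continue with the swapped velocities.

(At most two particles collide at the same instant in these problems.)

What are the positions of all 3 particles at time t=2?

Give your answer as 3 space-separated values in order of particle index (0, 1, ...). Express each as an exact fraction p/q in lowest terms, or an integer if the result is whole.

Answer: 2 4 5

Derivation:
Collision at t=1: particles 1 and 2 swap velocities; positions: p0=4 p1=6 p2=6; velocities now: v0=1 v1=-4 v2=-2
Collision at t=7/5: particles 0 and 1 swap velocities; positions: p0=22/5 p1=22/5 p2=26/5; velocities now: v0=-4 v1=1 v2=-2
Collision at t=5/3: particles 1 and 2 swap velocities; positions: p0=10/3 p1=14/3 p2=14/3; velocities now: v0=-4 v1=-2 v2=1
Advance to t=2 (no further collisions before then); velocities: v0=-4 v1=-2 v2=1; positions = 2 4 5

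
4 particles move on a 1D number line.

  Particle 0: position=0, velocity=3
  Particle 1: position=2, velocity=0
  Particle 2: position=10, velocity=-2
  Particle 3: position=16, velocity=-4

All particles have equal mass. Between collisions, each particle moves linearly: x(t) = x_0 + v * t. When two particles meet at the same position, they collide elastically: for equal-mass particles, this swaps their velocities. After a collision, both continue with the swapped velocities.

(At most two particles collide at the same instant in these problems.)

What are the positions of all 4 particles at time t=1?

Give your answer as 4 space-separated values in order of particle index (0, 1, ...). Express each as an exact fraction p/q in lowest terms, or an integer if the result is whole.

Answer: 2 3 8 12

Derivation:
Collision at t=2/3: particles 0 and 1 swap velocities; positions: p0=2 p1=2 p2=26/3 p3=40/3; velocities now: v0=0 v1=3 v2=-2 v3=-4
Advance to t=1 (no further collisions before then); velocities: v0=0 v1=3 v2=-2 v3=-4; positions = 2 3 8 12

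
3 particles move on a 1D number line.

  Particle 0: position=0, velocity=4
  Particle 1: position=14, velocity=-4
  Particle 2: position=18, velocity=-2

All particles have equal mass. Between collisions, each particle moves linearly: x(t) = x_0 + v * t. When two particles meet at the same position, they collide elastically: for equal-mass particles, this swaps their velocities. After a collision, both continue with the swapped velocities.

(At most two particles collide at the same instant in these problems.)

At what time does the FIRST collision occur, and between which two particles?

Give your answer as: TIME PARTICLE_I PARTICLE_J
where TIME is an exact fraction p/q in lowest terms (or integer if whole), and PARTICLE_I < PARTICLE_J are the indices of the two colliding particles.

Pair (0,1): pos 0,14 vel 4,-4 -> gap=14, closing at 8/unit, collide at t=7/4
Pair (1,2): pos 14,18 vel -4,-2 -> not approaching (rel speed -2 <= 0)
Earliest collision: t=7/4 between 0 and 1

Answer: 7/4 0 1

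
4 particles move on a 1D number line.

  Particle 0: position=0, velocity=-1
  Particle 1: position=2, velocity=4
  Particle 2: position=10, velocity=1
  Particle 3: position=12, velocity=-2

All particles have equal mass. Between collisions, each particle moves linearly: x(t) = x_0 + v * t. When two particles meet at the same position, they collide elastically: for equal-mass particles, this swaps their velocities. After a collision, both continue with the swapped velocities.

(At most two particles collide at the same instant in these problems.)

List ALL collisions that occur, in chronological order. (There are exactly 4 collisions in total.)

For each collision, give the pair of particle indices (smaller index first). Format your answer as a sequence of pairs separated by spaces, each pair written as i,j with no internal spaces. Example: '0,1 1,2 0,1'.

Answer: 2,3 1,2 2,3 0,1

Derivation:
Collision at t=2/3: particles 2 and 3 swap velocities; positions: p0=-2/3 p1=14/3 p2=32/3 p3=32/3; velocities now: v0=-1 v1=4 v2=-2 v3=1
Collision at t=5/3: particles 1 and 2 swap velocities; positions: p0=-5/3 p1=26/3 p2=26/3 p3=35/3; velocities now: v0=-1 v1=-2 v2=4 v3=1
Collision at t=8/3: particles 2 and 3 swap velocities; positions: p0=-8/3 p1=20/3 p2=38/3 p3=38/3; velocities now: v0=-1 v1=-2 v2=1 v3=4
Collision at t=12: particles 0 and 1 swap velocities; positions: p0=-12 p1=-12 p2=22 p3=50; velocities now: v0=-2 v1=-1 v2=1 v3=4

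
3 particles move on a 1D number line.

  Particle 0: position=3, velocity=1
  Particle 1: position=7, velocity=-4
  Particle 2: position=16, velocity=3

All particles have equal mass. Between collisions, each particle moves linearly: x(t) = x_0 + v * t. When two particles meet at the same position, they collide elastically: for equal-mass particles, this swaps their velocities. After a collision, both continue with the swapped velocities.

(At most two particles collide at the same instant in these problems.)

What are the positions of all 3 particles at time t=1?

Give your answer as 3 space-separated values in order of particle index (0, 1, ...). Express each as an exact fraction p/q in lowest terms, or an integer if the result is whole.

Collision at t=4/5: particles 0 and 1 swap velocities; positions: p0=19/5 p1=19/5 p2=92/5; velocities now: v0=-4 v1=1 v2=3
Advance to t=1 (no further collisions before then); velocities: v0=-4 v1=1 v2=3; positions = 3 4 19

Answer: 3 4 19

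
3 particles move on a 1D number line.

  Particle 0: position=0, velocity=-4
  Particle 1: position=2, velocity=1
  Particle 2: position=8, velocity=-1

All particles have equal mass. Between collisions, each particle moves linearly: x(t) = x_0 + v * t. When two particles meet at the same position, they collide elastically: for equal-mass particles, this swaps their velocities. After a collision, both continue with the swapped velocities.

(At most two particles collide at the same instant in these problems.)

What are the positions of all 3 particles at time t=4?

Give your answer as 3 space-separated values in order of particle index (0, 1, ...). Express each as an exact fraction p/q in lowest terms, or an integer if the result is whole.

Answer: -16 4 6

Derivation:
Collision at t=3: particles 1 and 2 swap velocities; positions: p0=-12 p1=5 p2=5; velocities now: v0=-4 v1=-1 v2=1
Advance to t=4 (no further collisions before then); velocities: v0=-4 v1=-1 v2=1; positions = -16 4 6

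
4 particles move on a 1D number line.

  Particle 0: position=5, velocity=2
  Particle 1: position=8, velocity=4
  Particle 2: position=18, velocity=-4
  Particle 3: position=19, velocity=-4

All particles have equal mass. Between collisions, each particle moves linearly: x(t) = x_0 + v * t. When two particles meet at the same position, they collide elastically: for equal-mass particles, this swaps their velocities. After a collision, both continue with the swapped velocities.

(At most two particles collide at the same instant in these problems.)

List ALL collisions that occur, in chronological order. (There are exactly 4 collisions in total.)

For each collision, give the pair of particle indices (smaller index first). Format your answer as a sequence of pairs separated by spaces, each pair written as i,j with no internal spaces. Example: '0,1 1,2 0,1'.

Collision at t=5/4: particles 1 and 2 swap velocities; positions: p0=15/2 p1=13 p2=13 p3=14; velocities now: v0=2 v1=-4 v2=4 v3=-4
Collision at t=11/8: particles 2 and 3 swap velocities; positions: p0=31/4 p1=25/2 p2=27/2 p3=27/2; velocities now: v0=2 v1=-4 v2=-4 v3=4
Collision at t=13/6: particles 0 and 1 swap velocities; positions: p0=28/3 p1=28/3 p2=31/3 p3=50/3; velocities now: v0=-4 v1=2 v2=-4 v3=4
Collision at t=7/3: particles 1 and 2 swap velocities; positions: p0=26/3 p1=29/3 p2=29/3 p3=52/3; velocities now: v0=-4 v1=-4 v2=2 v3=4

Answer: 1,2 2,3 0,1 1,2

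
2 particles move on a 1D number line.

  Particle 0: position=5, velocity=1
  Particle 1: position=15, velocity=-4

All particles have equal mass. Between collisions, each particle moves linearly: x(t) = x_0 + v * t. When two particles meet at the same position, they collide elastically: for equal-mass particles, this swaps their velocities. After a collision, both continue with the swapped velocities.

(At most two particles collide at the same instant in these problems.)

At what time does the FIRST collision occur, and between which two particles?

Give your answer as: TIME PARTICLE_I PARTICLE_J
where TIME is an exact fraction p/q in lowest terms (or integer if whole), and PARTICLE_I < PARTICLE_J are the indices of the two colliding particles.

Answer: 2 0 1

Derivation:
Pair (0,1): pos 5,15 vel 1,-4 -> gap=10, closing at 5/unit, collide at t=2
Earliest collision: t=2 between 0 and 1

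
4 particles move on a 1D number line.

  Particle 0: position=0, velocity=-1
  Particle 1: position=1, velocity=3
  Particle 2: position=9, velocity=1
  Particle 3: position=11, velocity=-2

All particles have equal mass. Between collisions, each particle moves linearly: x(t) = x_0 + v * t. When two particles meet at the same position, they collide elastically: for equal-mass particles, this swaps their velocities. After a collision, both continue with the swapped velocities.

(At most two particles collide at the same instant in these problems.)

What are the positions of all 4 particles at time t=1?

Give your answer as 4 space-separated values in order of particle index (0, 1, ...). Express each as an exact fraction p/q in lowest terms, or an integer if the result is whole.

Collision at t=2/3: particles 2 and 3 swap velocities; positions: p0=-2/3 p1=3 p2=29/3 p3=29/3; velocities now: v0=-1 v1=3 v2=-2 v3=1
Advance to t=1 (no further collisions before then); velocities: v0=-1 v1=3 v2=-2 v3=1; positions = -1 4 9 10

Answer: -1 4 9 10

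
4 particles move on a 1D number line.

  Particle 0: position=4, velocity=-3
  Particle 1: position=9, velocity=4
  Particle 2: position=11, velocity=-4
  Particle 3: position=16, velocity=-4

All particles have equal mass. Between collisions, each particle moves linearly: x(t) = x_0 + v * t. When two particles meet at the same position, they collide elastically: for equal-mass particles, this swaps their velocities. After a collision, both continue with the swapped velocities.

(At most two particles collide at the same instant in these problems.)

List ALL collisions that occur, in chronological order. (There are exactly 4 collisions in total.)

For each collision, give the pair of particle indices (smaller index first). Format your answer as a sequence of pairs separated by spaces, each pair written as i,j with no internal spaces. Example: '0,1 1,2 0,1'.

Collision at t=1/4: particles 1 and 2 swap velocities; positions: p0=13/4 p1=10 p2=10 p3=15; velocities now: v0=-3 v1=-4 v2=4 v3=-4
Collision at t=7/8: particles 2 and 3 swap velocities; positions: p0=11/8 p1=15/2 p2=25/2 p3=25/2; velocities now: v0=-3 v1=-4 v2=-4 v3=4
Collision at t=7: particles 0 and 1 swap velocities; positions: p0=-17 p1=-17 p2=-12 p3=37; velocities now: v0=-4 v1=-3 v2=-4 v3=4
Collision at t=12: particles 1 and 2 swap velocities; positions: p0=-37 p1=-32 p2=-32 p3=57; velocities now: v0=-4 v1=-4 v2=-3 v3=4

Answer: 1,2 2,3 0,1 1,2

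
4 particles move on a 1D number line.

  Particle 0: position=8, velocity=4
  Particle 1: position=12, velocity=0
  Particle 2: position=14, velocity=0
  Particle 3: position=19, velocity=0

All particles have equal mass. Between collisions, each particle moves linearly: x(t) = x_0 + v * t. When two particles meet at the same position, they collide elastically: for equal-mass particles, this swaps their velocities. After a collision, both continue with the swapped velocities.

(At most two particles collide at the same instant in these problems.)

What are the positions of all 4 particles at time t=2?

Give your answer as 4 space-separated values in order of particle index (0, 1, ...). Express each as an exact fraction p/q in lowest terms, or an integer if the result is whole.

Answer: 12 14 16 19

Derivation:
Collision at t=1: particles 0 and 1 swap velocities; positions: p0=12 p1=12 p2=14 p3=19; velocities now: v0=0 v1=4 v2=0 v3=0
Collision at t=3/2: particles 1 and 2 swap velocities; positions: p0=12 p1=14 p2=14 p3=19; velocities now: v0=0 v1=0 v2=4 v3=0
Advance to t=2 (no further collisions before then); velocities: v0=0 v1=0 v2=4 v3=0; positions = 12 14 16 19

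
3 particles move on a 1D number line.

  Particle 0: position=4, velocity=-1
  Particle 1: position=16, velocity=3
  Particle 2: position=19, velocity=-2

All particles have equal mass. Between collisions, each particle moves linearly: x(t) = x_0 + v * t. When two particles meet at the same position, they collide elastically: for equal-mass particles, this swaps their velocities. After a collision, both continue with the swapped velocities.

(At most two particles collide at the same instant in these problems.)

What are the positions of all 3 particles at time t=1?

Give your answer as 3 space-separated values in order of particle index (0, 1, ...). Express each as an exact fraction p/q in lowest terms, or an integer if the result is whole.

Answer: 3 17 19

Derivation:
Collision at t=3/5: particles 1 and 2 swap velocities; positions: p0=17/5 p1=89/5 p2=89/5; velocities now: v0=-1 v1=-2 v2=3
Advance to t=1 (no further collisions before then); velocities: v0=-1 v1=-2 v2=3; positions = 3 17 19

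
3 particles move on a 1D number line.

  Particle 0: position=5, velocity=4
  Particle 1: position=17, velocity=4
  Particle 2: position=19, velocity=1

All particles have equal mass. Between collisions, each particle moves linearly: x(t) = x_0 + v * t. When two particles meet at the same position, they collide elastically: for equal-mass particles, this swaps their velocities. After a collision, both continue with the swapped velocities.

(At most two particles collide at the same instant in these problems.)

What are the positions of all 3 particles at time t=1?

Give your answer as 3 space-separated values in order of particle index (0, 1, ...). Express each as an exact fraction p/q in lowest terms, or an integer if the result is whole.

Collision at t=2/3: particles 1 and 2 swap velocities; positions: p0=23/3 p1=59/3 p2=59/3; velocities now: v0=4 v1=1 v2=4
Advance to t=1 (no further collisions before then); velocities: v0=4 v1=1 v2=4; positions = 9 20 21

Answer: 9 20 21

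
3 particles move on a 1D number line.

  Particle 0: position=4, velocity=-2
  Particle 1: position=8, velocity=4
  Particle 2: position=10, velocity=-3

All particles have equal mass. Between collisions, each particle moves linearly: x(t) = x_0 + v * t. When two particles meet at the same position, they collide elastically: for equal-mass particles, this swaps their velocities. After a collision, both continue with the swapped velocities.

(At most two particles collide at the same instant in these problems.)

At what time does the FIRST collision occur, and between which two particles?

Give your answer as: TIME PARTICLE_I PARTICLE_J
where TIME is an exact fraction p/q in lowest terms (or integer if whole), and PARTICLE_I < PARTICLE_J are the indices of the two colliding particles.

Pair (0,1): pos 4,8 vel -2,4 -> not approaching (rel speed -6 <= 0)
Pair (1,2): pos 8,10 vel 4,-3 -> gap=2, closing at 7/unit, collide at t=2/7
Earliest collision: t=2/7 between 1 and 2

Answer: 2/7 1 2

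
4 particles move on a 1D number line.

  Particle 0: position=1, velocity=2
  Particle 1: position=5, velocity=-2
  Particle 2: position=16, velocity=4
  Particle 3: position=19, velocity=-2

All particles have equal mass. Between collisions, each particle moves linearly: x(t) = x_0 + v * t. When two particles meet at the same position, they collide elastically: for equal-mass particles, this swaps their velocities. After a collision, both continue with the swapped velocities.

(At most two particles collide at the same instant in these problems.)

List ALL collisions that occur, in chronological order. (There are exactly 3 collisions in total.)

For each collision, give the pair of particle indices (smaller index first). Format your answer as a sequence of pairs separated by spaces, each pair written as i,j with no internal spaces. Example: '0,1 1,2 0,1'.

Collision at t=1/2: particles 2 and 3 swap velocities; positions: p0=2 p1=4 p2=18 p3=18; velocities now: v0=2 v1=-2 v2=-2 v3=4
Collision at t=1: particles 0 and 1 swap velocities; positions: p0=3 p1=3 p2=17 p3=20; velocities now: v0=-2 v1=2 v2=-2 v3=4
Collision at t=9/2: particles 1 and 2 swap velocities; positions: p0=-4 p1=10 p2=10 p3=34; velocities now: v0=-2 v1=-2 v2=2 v3=4

Answer: 2,3 0,1 1,2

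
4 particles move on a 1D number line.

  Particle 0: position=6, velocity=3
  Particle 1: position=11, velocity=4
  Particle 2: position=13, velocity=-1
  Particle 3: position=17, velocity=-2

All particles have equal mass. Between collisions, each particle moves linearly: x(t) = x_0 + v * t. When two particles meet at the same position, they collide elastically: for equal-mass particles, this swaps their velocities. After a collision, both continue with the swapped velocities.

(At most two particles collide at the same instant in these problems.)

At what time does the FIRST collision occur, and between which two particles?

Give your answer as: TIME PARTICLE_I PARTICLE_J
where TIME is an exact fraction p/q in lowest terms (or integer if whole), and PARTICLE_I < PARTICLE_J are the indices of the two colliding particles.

Answer: 2/5 1 2

Derivation:
Pair (0,1): pos 6,11 vel 3,4 -> not approaching (rel speed -1 <= 0)
Pair (1,2): pos 11,13 vel 4,-1 -> gap=2, closing at 5/unit, collide at t=2/5
Pair (2,3): pos 13,17 vel -1,-2 -> gap=4, closing at 1/unit, collide at t=4
Earliest collision: t=2/5 between 1 and 2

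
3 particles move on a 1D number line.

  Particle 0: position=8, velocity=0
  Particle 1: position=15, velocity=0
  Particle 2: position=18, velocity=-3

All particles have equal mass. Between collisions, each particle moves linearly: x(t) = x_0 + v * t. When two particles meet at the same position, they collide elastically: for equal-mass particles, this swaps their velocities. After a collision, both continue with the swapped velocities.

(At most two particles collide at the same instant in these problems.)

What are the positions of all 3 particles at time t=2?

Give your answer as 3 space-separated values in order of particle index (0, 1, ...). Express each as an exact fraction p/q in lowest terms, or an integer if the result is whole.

Collision at t=1: particles 1 and 2 swap velocities; positions: p0=8 p1=15 p2=15; velocities now: v0=0 v1=-3 v2=0
Advance to t=2 (no further collisions before then); velocities: v0=0 v1=-3 v2=0; positions = 8 12 15

Answer: 8 12 15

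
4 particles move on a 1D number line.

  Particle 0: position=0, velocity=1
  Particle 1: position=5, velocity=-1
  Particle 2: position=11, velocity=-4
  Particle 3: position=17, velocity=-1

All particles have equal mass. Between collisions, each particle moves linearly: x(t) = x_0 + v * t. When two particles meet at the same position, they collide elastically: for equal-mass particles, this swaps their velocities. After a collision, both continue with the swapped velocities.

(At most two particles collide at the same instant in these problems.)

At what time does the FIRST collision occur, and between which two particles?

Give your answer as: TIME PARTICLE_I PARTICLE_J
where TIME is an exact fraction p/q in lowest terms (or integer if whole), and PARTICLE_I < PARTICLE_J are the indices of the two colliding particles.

Pair (0,1): pos 0,5 vel 1,-1 -> gap=5, closing at 2/unit, collide at t=5/2
Pair (1,2): pos 5,11 vel -1,-4 -> gap=6, closing at 3/unit, collide at t=2
Pair (2,3): pos 11,17 vel -4,-1 -> not approaching (rel speed -3 <= 0)
Earliest collision: t=2 between 1 and 2

Answer: 2 1 2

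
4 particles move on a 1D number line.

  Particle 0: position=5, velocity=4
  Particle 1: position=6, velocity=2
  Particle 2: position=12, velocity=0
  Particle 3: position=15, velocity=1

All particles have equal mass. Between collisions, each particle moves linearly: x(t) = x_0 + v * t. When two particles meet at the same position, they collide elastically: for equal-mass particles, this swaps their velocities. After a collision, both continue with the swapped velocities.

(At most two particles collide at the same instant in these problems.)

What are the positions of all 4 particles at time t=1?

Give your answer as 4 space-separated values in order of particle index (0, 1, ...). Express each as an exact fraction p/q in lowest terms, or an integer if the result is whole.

Collision at t=1/2: particles 0 and 1 swap velocities; positions: p0=7 p1=7 p2=12 p3=31/2; velocities now: v0=2 v1=4 v2=0 v3=1
Advance to t=1 (no further collisions before then); velocities: v0=2 v1=4 v2=0 v3=1; positions = 8 9 12 16

Answer: 8 9 12 16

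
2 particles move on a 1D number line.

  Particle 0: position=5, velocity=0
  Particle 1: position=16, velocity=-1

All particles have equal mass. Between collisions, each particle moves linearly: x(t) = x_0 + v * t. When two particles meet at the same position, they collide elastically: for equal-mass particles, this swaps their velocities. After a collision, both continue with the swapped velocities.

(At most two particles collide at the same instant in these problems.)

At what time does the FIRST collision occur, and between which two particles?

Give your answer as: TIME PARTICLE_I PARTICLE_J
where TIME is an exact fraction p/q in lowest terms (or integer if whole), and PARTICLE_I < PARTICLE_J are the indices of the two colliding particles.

Answer: 11 0 1

Derivation:
Pair (0,1): pos 5,16 vel 0,-1 -> gap=11, closing at 1/unit, collide at t=11
Earliest collision: t=11 between 0 and 1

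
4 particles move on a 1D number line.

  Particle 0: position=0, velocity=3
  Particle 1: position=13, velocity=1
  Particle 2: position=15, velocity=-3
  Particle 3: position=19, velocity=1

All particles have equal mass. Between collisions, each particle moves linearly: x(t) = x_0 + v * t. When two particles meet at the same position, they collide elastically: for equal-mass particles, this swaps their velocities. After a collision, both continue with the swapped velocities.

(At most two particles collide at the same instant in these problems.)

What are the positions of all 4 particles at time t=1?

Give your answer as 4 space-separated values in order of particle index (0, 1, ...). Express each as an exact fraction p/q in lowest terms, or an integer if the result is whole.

Answer: 3 12 14 20

Derivation:
Collision at t=1/2: particles 1 and 2 swap velocities; positions: p0=3/2 p1=27/2 p2=27/2 p3=39/2; velocities now: v0=3 v1=-3 v2=1 v3=1
Advance to t=1 (no further collisions before then); velocities: v0=3 v1=-3 v2=1 v3=1; positions = 3 12 14 20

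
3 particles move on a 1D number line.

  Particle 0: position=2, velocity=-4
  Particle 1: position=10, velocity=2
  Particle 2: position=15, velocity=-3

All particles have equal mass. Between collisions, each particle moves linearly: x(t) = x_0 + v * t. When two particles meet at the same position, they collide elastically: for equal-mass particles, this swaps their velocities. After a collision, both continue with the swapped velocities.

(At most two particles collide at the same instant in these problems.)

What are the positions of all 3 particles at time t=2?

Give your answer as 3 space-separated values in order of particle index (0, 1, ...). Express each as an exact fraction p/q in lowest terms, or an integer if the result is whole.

Collision at t=1: particles 1 and 2 swap velocities; positions: p0=-2 p1=12 p2=12; velocities now: v0=-4 v1=-3 v2=2
Advance to t=2 (no further collisions before then); velocities: v0=-4 v1=-3 v2=2; positions = -6 9 14

Answer: -6 9 14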